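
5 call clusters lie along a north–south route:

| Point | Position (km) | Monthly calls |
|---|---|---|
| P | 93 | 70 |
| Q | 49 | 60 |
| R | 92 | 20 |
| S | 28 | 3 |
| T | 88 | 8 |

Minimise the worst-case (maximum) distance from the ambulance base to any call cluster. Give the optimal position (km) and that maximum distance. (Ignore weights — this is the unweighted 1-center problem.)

The 1-center on a line is the midpoint of the two extreme points: leftmost at 28, rightmost at 93.
Optimal location = (28 + 93)/2 = 60.5; maximum distance = (93 − 28)/2 = 32.5.

location 60.5, max distance 32.5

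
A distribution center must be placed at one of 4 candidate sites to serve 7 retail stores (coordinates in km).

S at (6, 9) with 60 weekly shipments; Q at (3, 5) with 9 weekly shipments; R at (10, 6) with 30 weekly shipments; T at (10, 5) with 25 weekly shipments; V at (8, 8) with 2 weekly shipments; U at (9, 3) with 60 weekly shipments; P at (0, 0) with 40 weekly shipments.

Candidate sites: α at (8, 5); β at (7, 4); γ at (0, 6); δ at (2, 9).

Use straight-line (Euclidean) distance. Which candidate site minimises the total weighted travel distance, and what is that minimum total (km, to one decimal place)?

α, total 947.9 km

Total weighted distance at each candidate:
  α (8, 5): total = 947.9
  β (7, 4): total = 995.2
  γ (0, 6): total = 1807.9
  δ (2, 9): total = 1691.2
Minimum is at α with total 947.9 km.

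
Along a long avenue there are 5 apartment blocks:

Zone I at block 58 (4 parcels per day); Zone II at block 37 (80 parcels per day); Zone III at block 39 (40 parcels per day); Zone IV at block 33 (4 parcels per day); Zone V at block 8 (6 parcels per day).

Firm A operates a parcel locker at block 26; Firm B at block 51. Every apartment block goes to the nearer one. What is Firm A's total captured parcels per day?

90

The indifferent point is the midpoint (26+51)/2 = 38.5; apartment blocks left of it (closer to Firm A at 26) go to Firm A, those right go to Firm B.
  Zone V at 8 (w=6) → Firm A
  Zone IV at 33 (w=4) → Firm A
  Zone II at 37 (w=80) → Firm A
  Zone III at 39 (w=40) → Firm B
  Zone I at 58 (w=4) → Firm B
Firm A captures 90; Firm B captures 44.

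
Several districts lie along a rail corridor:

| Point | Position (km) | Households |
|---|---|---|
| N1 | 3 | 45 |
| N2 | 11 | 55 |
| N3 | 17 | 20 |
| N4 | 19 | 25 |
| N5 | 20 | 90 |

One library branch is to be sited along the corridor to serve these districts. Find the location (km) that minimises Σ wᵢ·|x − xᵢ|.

x = 17

For a sum of weighted absolute distances on a line, the optimum is the weighted median (not the mean). Total weight W = 235; half-weight = 117.5.
Sort by position and accumulate weight:
  km 3 (N1, w=45) → cum 45
  km 11 (N2, w=55) → cum 100
  km 17 (N3, w=20) → cum 120  ≥ 117.5 → median here
  km 19 (N4, w=25) → cum 145
  km 20 (N5, w=90) → cum 235
Optimal location: km 17.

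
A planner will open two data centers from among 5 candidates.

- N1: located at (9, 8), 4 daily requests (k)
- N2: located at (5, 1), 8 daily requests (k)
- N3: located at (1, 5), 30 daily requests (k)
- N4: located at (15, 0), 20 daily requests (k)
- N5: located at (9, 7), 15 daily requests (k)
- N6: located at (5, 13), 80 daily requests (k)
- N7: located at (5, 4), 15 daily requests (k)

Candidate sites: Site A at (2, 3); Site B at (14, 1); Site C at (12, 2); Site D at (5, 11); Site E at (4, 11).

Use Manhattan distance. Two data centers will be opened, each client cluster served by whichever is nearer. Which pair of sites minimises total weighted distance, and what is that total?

{Site A, Site D}, total 818

Evaluate every pair (each demand assigned to the nearer of the two):
  {Site A, Site D}: total = 818
  {Site B, Site D}: total = 825
  {Site C, Site D}: total = 877
  {Site B, Site E}: total = 909
  {Site A, Site E}: total = 917
  {Site C, Site E}: total = 946
  {Site D, Site E}: total = 1183
  {Site A, Site B}: total = 1483
  {Site A, Site C}: total = 1486
  {Site B, Site C}: total = 2255
Best pair: {Site A, Site D} with total 818.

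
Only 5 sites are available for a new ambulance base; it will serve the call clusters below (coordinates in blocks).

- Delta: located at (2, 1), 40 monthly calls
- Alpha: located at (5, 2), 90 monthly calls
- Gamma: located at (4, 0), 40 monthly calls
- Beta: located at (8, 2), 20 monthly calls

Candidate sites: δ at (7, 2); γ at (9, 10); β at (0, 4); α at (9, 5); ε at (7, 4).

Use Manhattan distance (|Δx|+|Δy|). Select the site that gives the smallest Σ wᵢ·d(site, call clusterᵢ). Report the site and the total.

δ, total 640 blocks

Total weighted distance at each candidate:
  δ (7, 2): total = 640
  γ (9, 10): total = 2500
  β (0, 4): total = 1350
  α (9, 5): total = 1550
  ε (7, 4): total = 1020
Minimum is at δ with total 640 blocks.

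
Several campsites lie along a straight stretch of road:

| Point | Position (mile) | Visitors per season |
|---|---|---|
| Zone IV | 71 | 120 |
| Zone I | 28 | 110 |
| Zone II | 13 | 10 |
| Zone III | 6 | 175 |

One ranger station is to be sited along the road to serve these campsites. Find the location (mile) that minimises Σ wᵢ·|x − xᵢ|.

For a sum of weighted absolute distances on a line, the optimum is the weighted median (not the mean). Total weight W = 415; half-weight = 207.5.
Sort by position and accumulate weight:
  mile 6 (Zone III, w=175) → cum 175
  mile 13 (Zone II, w=10) → cum 185
  mile 28 (Zone I, w=110) → cum 295  ≥ 207.5 → median here
  mile 71 (Zone IV, w=120) → cum 415
Optimal location: mile 28.

x = 28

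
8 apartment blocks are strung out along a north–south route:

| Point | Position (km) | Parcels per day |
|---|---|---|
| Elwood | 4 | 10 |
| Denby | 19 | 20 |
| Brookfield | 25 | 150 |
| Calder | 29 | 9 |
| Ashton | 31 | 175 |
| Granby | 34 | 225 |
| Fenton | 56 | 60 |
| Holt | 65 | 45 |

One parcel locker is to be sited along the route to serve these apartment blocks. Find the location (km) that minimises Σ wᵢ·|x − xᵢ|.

For a sum of weighted absolute distances on a line, the optimum is the weighted median (not the mean). Total weight W = 694; half-weight = 347.
Sort by position and accumulate weight:
  km 4 (Elwood, w=10) → cum 10
  km 19 (Denby, w=20) → cum 30
  km 25 (Brookfield, w=150) → cum 180
  km 29 (Calder, w=9) → cum 189
  km 31 (Ashton, w=175) → cum 364  ≥ 347 → median here
  km 34 (Granby, w=225) → cum 589
  km 56 (Fenton, w=60) → cum 649
  km 65 (Holt, w=45) → cum 694
Optimal location: km 31.

x = 31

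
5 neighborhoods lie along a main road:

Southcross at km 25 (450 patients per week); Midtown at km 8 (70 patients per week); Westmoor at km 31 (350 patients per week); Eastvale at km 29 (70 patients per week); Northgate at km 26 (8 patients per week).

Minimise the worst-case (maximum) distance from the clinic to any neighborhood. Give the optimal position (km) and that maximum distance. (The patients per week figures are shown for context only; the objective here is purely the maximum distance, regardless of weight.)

The 1-center on a line is the midpoint of the two extreme points: leftmost at 8, rightmost at 31.
Optimal location = (8 + 31)/2 = 19.5; maximum distance = (31 − 8)/2 = 11.5.

location 19.5, max distance 11.5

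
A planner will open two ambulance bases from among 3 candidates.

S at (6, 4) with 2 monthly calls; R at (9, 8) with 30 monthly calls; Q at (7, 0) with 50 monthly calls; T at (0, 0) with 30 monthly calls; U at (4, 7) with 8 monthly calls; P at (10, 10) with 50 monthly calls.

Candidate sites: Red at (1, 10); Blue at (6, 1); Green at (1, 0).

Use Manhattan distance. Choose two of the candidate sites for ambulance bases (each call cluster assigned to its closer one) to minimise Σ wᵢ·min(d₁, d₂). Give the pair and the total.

Evaluate every pair (each demand assigned to the nearer of the two):
  {Red, Blue}: total = 1114
  {Red, Green}: total = 1146
  {Blue, Green}: total = 1150
Best pair: {Red, Blue} with total 1114.

{Red, Blue}, total 1114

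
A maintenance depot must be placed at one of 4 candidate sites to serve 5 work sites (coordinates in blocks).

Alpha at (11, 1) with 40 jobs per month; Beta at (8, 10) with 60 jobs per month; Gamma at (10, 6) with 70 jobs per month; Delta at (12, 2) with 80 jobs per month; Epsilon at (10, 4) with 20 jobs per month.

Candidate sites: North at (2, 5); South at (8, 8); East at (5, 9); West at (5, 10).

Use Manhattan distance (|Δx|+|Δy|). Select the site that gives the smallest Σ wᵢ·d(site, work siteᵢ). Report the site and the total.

South, total 1720 blocks

Total weighted distance at each candidate:
  North (2, 5): total = 3030
  South (8, 8): total = 1720
  East (5, 9): total = 2680
  West (5, 10): total = 2830
Minimum is at South with total 1720 blocks.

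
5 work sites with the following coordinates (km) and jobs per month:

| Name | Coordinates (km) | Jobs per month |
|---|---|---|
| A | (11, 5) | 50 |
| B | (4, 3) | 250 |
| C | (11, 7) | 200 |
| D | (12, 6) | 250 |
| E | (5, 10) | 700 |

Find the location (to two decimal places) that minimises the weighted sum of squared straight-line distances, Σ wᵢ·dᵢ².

(7.07, 7.52)

The minimiser of Σwᵢ‖p−pᵢ‖² is the weighted centroid p* = (Σwᵢpᵢ)/(Σwᵢ).
Σwᵢ = 1450.
Σwᵢxᵢ = 50·11 + 250·4 + 200·11 + 250·12 + 700·5 = 10250.
Σwᵢyᵢ = 50·5 + 250·3 + 200·7 + 250·6 + 700·10 = 10900.
x* = 10250/1450 = 7.07, y* = 10900/1450 = 7.52.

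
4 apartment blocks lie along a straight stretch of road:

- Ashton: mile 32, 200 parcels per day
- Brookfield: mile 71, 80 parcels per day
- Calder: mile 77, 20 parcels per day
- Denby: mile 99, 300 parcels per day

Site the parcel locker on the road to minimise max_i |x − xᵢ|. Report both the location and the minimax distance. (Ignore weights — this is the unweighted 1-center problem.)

The 1-center on a line is the midpoint of the two extreme points: leftmost at 32, rightmost at 99.
Optimal location = (32 + 99)/2 = 65.5; maximum distance = (99 − 32)/2 = 33.5.

location 65.5, max distance 33.5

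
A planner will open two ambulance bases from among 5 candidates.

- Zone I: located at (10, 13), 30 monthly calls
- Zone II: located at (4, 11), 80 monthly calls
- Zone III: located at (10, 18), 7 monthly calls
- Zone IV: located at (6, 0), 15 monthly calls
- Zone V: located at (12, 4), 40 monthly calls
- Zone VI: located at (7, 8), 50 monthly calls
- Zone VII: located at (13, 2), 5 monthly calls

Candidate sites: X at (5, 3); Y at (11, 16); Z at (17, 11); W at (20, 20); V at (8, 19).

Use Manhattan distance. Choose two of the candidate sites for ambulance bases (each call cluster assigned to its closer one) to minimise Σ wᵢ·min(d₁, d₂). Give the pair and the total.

{X, Y}, total 1636

Evaluate every pair (each demand assigned to the nearer of the two):
  {X, Y}: total = 1636
  {X, V}: total = 1756
  {X, Z}: total = 1863
  {X, W}: total = 2029
  {Y, Z}: total = 2561
  {Y, W}: total = 2616
  {Y, V}: total = 2616
  {Z, V}: total = 2681
  {Z, W}: total = 2919
  {W, V}: total = 3006
Best pair: {X, Y} with total 1636.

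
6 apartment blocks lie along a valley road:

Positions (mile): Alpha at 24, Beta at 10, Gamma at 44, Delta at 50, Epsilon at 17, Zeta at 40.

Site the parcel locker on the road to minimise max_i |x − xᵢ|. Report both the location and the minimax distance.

The 1-center on a line is the midpoint of the two extreme points: leftmost at 10, rightmost at 50.
Optimal location = (10 + 50)/2 = 30; maximum distance = (50 − 10)/2 = 20.

location 30, max distance 20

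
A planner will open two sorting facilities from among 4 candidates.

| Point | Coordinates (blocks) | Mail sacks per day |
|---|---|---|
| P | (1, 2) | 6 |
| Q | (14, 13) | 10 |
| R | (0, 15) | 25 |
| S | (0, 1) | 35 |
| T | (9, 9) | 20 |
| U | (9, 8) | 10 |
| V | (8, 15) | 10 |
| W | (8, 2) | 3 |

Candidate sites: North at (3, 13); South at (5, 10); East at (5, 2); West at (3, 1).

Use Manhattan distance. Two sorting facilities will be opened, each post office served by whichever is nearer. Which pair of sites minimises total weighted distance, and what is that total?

{South, West}, total 751

Evaluate every pair (each demand assigned to the nearer of the two):
  {South, West}: total = 751
  {North, West}: total = 756
  {North, East}: total = 848
  {South, East}: total = 853
  {North, South}: total = 1060
  {East, West}: total = 1237
Best pair: {South, West} with total 751.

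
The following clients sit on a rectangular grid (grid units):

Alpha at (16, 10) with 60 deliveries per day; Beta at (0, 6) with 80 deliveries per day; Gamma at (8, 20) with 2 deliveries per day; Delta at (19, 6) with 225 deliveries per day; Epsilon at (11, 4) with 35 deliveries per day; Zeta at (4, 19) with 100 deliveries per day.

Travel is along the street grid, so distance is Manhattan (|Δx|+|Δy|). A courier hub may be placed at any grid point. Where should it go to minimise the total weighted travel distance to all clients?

Manhattan distance separates: Σwᵢ(|x−xᵢ|+|y−yᵢ|) = Σwᵢ|x−xᵢ| + Σwᵢ|y−yᵢ|, so x and y are optimised independently as 1-D weighted medians.
Total weight W = 502; half = 251.
x-coordinate, sorted with cumulative weight:
  x=0 (Beta, w=80) cum 80
  x=4 (Zeta, w=100) cum 180
  x=8 (Gamma, w=2) cum 182
  x=11 (Epsilon, w=35) cum 217
  x=16 (Alpha, w=60) cum 277  ← median
  x=19 (Delta, w=225) cum 502
⇒ x* = 16
y-coordinate, sorted with cumulative weight:
  y=4 (Epsilon, w=35) cum 35
  y=6 (Beta, w=80) cum 115
  y=6 (Delta, w=225) cum 340  ← median
  y=10 (Alpha, w=60) cum 400
  y=19 (Zeta, w=100) cum 500
  y=20 (Gamma, w=2) cum 502
⇒ y* = 6

(16, 6)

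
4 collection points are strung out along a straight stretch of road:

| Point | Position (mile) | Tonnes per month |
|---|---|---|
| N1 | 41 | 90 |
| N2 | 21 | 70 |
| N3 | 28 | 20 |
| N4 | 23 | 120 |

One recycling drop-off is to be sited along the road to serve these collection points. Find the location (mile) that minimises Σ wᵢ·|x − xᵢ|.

x = 23

For a sum of weighted absolute distances on a line, the optimum is the weighted median (not the mean). Total weight W = 300; half-weight = 150.
Sort by position and accumulate weight:
  mile 21 (N2, w=70) → cum 70
  mile 23 (N4, w=120) → cum 190  ≥ 150 → median here
  mile 28 (N3, w=20) → cum 210
  mile 41 (N1, w=90) → cum 300
Optimal location: mile 23.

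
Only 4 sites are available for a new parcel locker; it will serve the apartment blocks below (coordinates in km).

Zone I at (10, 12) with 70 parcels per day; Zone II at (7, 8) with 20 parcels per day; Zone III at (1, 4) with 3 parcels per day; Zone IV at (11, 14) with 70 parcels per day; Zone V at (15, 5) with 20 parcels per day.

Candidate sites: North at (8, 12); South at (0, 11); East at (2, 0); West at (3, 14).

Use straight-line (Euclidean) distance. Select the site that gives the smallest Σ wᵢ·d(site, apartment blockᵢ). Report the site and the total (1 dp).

North, total 704.7 km

Total weighted distance at each candidate:
  North (8, 12): total = 704.7
  South (0, 11): total = 1998.3
  East (2, 0): total = 2654.2
  West (3, 14): total = 1544.4
Minimum is at North with total 704.7 km.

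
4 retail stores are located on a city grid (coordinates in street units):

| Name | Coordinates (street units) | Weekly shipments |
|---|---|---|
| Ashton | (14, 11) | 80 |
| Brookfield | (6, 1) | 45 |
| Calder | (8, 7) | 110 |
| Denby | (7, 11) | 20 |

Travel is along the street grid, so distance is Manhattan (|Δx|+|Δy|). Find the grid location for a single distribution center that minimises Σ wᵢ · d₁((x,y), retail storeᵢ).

Manhattan distance separates: Σwᵢ(|x−xᵢ|+|y−yᵢ|) = Σwᵢ|x−xᵢ| + Σwᵢ|y−yᵢ|, so x and y are optimised independently as 1-D weighted medians.
Total weight W = 255; half = 127.5.
x-coordinate, sorted with cumulative weight:
  x=6 (Brookfield, w=45) cum 45
  x=7 (Denby, w=20) cum 65
  x=8 (Calder, w=110) cum 175  ← median
  x=14 (Ashton, w=80) cum 255
⇒ x* = 8
y-coordinate, sorted with cumulative weight:
  y=1 (Brookfield, w=45) cum 45
  y=7 (Calder, w=110) cum 155  ← median
  y=11 (Ashton, w=80) cum 235
  y=11 (Denby, w=20) cum 255
⇒ y* = 7

(8, 7)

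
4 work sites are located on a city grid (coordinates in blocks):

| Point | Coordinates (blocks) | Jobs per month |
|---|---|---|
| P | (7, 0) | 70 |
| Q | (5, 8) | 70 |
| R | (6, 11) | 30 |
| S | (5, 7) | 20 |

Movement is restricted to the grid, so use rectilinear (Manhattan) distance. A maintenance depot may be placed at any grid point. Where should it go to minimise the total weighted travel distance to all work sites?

(6, 8)

Manhattan distance separates: Σwᵢ(|x−xᵢ|+|y−yᵢ|) = Σwᵢ|x−xᵢ| + Σwᵢ|y−yᵢ|, so x and y are optimised independently as 1-D weighted medians.
Total weight W = 190; half = 95.
x-coordinate, sorted with cumulative weight:
  x=5 (Q, w=70) cum 70
  x=5 (S, w=20) cum 90
  x=6 (R, w=30) cum 120  ← median
  x=7 (P, w=70) cum 190
⇒ x* = 6
y-coordinate, sorted with cumulative weight:
  y=0 (P, w=70) cum 70
  y=7 (S, w=20) cum 90
  y=8 (Q, w=70) cum 160  ← median
  y=11 (R, w=30) cum 190
⇒ y* = 8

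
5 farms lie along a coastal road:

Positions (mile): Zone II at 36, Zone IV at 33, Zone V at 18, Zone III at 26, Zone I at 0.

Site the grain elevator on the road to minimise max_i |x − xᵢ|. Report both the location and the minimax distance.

location 18, max distance 18

The 1-center on a line is the midpoint of the two extreme points: leftmost at 0, rightmost at 36.
Optimal location = (0 + 36)/2 = 18; maximum distance = (36 − 0)/2 = 18.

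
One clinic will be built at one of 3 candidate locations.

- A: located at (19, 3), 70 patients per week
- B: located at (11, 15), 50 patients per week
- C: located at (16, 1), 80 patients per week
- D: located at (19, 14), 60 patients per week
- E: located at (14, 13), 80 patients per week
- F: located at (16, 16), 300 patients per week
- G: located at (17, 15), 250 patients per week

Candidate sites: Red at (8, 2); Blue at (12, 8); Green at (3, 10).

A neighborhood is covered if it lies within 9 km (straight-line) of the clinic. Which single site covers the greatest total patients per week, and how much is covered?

Blue, covering 830

Coverage radius r = 9 km; a point is covered iff (Δx)²+(Δy)² ≤ 9² = 81.
  Red (8, 2): covers {C} → 80
  Blue (12, 8): covers {A, B, C, E, F, G} → 830
  Green (3, 10): covers {none} → 0
Maximum coverage at Blue: 830 patients per week.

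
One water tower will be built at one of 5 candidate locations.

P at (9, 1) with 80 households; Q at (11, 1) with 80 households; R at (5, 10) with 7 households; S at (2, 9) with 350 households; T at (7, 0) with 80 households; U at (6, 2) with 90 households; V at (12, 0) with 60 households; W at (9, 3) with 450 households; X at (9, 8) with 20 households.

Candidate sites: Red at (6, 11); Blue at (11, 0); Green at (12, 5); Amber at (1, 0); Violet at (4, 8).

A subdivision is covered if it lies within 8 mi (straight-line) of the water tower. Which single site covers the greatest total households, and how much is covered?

Violet, covering 917

Coverage radius r = 8 mi; a point is covered iff (Δx)²+(Δy)² ≤ 8² = 64.
  Red (6, 11): covers {R, S, X} → 377
  Blue (11, 0): covers {P, Q, T, U, V, W} → 840
  Green (12, 5): covers {P, Q, T, U, V, W, X} → 860
  Amber (1, 0): covers {T, U} → 170
  Violet (4, 8): covers {R, S, U, W, X} → 917
Maximum coverage at Violet: 917 households.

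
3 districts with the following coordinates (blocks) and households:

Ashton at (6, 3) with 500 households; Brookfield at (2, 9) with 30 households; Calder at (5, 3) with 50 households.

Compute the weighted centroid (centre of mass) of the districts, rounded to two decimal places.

The minimiser of Σwᵢ‖p−pᵢ‖² is the weighted centroid p* = (Σwᵢpᵢ)/(Σwᵢ).
Σwᵢ = 580.
Σwᵢxᵢ = 500·6 + 30·2 + 50·5 = 3310.
Σwᵢyᵢ = 500·3 + 30·9 + 50·3 = 1920.
x* = 3310/580 = 5.71, y* = 1920/580 = 3.31.

(5.71, 3.31)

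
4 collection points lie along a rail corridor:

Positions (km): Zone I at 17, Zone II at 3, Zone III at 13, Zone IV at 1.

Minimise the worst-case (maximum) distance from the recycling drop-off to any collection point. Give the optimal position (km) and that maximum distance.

The 1-center on a line is the midpoint of the two extreme points: leftmost at 1, rightmost at 17.
Optimal location = (1 + 17)/2 = 9; maximum distance = (17 − 1)/2 = 8.

location 9, max distance 8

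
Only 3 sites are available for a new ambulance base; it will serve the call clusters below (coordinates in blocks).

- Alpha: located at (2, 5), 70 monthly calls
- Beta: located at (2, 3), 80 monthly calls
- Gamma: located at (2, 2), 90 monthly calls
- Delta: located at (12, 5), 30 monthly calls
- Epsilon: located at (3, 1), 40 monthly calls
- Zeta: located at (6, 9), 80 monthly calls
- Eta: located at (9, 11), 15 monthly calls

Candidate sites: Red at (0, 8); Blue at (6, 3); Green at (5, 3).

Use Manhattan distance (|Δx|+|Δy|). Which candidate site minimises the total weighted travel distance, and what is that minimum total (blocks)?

Green, total 2120 blocks

Total weighted distance at each candidate:
  Red (0, 8): total = 3220
  Blue (6, 3): total = 2275
  Green (5, 3): total = 2120
Minimum is at Green with total 2120 blocks.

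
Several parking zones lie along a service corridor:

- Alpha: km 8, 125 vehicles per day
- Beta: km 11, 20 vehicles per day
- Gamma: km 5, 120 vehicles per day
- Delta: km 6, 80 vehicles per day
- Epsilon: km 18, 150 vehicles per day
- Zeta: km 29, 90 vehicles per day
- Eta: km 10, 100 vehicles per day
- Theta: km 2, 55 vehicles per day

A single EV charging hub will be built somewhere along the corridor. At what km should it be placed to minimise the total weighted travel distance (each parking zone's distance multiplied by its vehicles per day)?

For a sum of weighted absolute distances on a line, the optimum is the weighted median (not the mean). Total weight W = 740; half-weight = 370.
Sort by position and accumulate weight:
  km 2 (Theta, w=55) → cum 55
  km 5 (Gamma, w=120) → cum 175
  km 6 (Delta, w=80) → cum 255
  km 8 (Alpha, w=125) → cum 380  ≥ 370 → median here
  km 10 (Eta, w=100) → cum 480
  km 11 (Beta, w=20) → cum 500
  km 18 (Epsilon, w=150) → cum 650
  km 29 (Zeta, w=90) → cum 740
Optimal location: km 8.

x = 8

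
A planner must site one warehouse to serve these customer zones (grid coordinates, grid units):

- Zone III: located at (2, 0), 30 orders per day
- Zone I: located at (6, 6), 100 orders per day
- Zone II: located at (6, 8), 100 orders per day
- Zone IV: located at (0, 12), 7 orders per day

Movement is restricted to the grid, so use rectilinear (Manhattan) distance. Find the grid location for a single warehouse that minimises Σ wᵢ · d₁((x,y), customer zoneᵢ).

Manhattan distance separates: Σwᵢ(|x−xᵢ|+|y−yᵢ|) = Σwᵢ|x−xᵢ| + Σwᵢ|y−yᵢ|, so x and y are optimised independently as 1-D weighted medians.
Total weight W = 237; half = 118.5.
x-coordinate, sorted with cumulative weight:
  x=0 (Zone IV, w=7) cum 7
  x=2 (Zone III, w=30) cum 37
  x=6 (Zone I, w=100) cum 137  ← median
  x=6 (Zone II, w=100) cum 237
⇒ x* = 6
y-coordinate, sorted with cumulative weight:
  y=0 (Zone III, w=30) cum 30
  y=6 (Zone I, w=100) cum 130  ← median
  y=8 (Zone II, w=100) cum 230
  y=12 (Zone IV, w=7) cum 237
⇒ y* = 6

(6, 6)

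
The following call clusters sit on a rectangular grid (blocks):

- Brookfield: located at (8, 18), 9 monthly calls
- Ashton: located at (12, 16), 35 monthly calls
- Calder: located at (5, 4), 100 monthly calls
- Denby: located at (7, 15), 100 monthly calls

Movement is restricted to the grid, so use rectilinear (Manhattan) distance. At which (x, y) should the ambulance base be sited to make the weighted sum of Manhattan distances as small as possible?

Manhattan distance separates: Σwᵢ(|x−xᵢ|+|y−yᵢ|) = Σwᵢ|x−xᵢ| + Σwᵢ|y−yᵢ|, so x and y are optimised independently as 1-D weighted medians.
Total weight W = 244; half = 122.
x-coordinate, sorted with cumulative weight:
  x=5 (Calder, w=100) cum 100
  x=7 (Denby, w=100) cum 200  ← median
  x=8 (Brookfield, w=9) cum 209
  x=12 (Ashton, w=35) cum 244
⇒ x* = 7
y-coordinate, sorted with cumulative weight:
  y=4 (Calder, w=100) cum 100
  y=15 (Denby, w=100) cum 200  ← median
  y=16 (Ashton, w=35) cum 235
  y=18 (Brookfield, w=9) cum 244
⇒ y* = 15

(7, 15)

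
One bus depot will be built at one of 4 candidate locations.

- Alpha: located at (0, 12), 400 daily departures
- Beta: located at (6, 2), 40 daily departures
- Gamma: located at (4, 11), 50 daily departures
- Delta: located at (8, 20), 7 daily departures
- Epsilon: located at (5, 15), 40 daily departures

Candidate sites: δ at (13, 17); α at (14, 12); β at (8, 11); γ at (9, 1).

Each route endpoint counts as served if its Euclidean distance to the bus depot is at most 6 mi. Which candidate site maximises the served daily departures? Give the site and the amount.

β, covering 90

Coverage radius r = 6 mi; a point is covered iff (Δx)²+(Δy)² ≤ 6² = 36.
  δ (13, 17): covers {Delta} → 7
  α (14, 12): covers {none} → 0
  β (8, 11): covers {Gamma, Epsilon} → 90
  γ (9, 1): covers {Beta} → 40
Maximum coverage at β: 90 daily departures.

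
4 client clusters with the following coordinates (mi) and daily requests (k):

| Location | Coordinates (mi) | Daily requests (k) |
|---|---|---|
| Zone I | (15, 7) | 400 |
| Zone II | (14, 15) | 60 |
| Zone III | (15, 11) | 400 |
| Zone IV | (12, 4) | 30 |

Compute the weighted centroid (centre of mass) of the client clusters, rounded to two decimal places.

The minimiser of Σwᵢ‖p−pᵢ‖² is the weighted centroid p* = (Σwᵢpᵢ)/(Σwᵢ).
Σwᵢ = 890.
Σwᵢxᵢ = 400·15 + 60·14 + 400·15 + 30·12 = 13200.
Σwᵢyᵢ = 400·7 + 60·15 + 400·11 + 30·4 = 8220.
x* = 13200/890 = 14.83, y* = 8220/890 = 9.24.

(14.83, 9.24)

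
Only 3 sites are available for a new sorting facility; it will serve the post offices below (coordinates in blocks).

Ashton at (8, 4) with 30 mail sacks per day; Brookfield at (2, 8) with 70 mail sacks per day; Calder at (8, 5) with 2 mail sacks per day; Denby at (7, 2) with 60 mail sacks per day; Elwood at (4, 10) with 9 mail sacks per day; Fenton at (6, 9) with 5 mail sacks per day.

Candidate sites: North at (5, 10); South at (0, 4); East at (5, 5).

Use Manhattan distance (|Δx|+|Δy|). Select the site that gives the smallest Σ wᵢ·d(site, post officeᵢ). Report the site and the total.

East, total 925 blocks

Total weighted distance at each candidate:
  North (5, 10): total = 1255
  South (0, 4): total = 1363
  East (5, 5): total = 925
Minimum is at East with total 925 blocks.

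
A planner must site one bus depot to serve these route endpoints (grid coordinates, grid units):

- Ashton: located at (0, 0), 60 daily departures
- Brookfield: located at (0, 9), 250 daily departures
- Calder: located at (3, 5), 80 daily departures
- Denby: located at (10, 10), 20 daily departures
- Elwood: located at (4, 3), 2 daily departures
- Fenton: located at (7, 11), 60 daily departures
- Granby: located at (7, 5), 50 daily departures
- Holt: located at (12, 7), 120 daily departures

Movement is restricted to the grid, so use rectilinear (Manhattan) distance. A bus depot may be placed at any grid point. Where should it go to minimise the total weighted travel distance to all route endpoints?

Manhattan distance separates: Σwᵢ(|x−xᵢ|+|y−yᵢ|) = Σwᵢ|x−xᵢ| + Σwᵢ|y−yᵢ|, so x and y are optimised independently as 1-D weighted medians.
Total weight W = 642; half = 321.
x-coordinate, sorted with cumulative weight:
  x=0 (Ashton, w=60) cum 60
  x=0 (Brookfield, w=250) cum 310
  x=3 (Calder, w=80) cum 390  ← median
  x=4 (Elwood, w=2) cum 392
  x=7 (Fenton, w=60) cum 452
  x=7 (Granby, w=50) cum 502
  x=10 (Denby, w=20) cum 522
  x=12 (Holt, w=120) cum 642
⇒ x* = 3
y-coordinate, sorted with cumulative weight:
  y=0 (Ashton, w=60) cum 60
  y=3 (Elwood, w=2) cum 62
  y=5 (Calder, w=80) cum 142
  y=5 (Granby, w=50) cum 192
  y=7 (Holt, w=120) cum 312
  y=9 (Brookfield, w=250) cum 562  ← median
  y=10 (Denby, w=20) cum 582
  y=11 (Fenton, w=60) cum 642
⇒ y* = 9

(3, 9)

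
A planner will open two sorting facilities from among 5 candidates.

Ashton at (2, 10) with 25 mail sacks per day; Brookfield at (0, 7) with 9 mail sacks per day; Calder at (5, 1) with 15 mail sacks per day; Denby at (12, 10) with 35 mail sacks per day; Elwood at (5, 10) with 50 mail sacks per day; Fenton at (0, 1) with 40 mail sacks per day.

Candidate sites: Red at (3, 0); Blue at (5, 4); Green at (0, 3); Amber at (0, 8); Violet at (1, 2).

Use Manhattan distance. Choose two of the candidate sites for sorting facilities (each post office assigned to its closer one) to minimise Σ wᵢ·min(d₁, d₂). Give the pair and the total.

{Amber, Violet}, total 1104

Evaluate every pair (each demand assigned to the nearer of the two):
  {Amber, Violet}: total = 1104
  {Green, Amber}: total = 1134
  {Blue, Green}: total = 1141
  {Red, Amber}: total = 1154
  {Blue, Violet}: total = 1159
  {Blue, Amber}: total = 1189
  {Red, Blue}: total = 1257
  {Red, Green}: total = 1651
  {Red, Violet}: total = 1669
  {Green, Violet}: total = 1681
Best pair: {Amber, Violet} with total 1104.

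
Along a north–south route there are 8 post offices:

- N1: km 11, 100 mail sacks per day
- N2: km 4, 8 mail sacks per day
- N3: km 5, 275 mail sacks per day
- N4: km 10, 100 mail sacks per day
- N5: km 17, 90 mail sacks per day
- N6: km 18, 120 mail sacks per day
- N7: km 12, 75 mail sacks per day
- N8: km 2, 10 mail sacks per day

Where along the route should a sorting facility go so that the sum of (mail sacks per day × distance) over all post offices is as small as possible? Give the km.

For a sum of weighted absolute distances on a line, the optimum is the weighted median (not the mean). Total weight W = 778; half-weight = 389.
Sort by position and accumulate weight:
  km 2 (N8, w=10) → cum 10
  km 4 (N2, w=8) → cum 18
  km 5 (N3, w=275) → cum 293
  km 10 (N4, w=100) → cum 393  ≥ 389 → median here
  km 11 (N1, w=100) → cum 493
  km 12 (N7, w=75) → cum 568
  km 17 (N5, w=90) → cum 658
  km 18 (N6, w=120) → cum 778
Optimal location: km 10.

x = 10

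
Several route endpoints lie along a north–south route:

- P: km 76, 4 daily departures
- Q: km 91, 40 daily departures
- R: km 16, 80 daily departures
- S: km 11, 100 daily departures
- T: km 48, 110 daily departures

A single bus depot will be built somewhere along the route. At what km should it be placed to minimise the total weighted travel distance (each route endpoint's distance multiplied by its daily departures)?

x = 16

For a sum of weighted absolute distances on a line, the optimum is the weighted median (not the mean). Total weight W = 334; half-weight = 167.
Sort by position and accumulate weight:
  km 11 (S, w=100) → cum 100
  km 16 (R, w=80) → cum 180  ≥ 167 → median here
  km 48 (T, w=110) → cum 290
  km 76 (P, w=4) → cum 294
  km 91 (Q, w=40) → cum 334
Optimal location: km 16.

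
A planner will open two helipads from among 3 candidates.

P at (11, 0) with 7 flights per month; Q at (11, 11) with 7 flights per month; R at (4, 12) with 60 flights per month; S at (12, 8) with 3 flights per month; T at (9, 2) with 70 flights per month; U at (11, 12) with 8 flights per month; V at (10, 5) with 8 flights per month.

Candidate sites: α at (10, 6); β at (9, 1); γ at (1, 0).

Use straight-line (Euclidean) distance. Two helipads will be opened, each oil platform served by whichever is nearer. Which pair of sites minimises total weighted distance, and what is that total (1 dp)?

{α, β}, total 695.6

Evaluate every pair (each demand assigned to the nearer of the two):
  {α, β}: total = 695.6
  {α, γ}: total = 941.2
  {β, γ}: total = 1027.3
Best pair: {α, β} with total 695.6.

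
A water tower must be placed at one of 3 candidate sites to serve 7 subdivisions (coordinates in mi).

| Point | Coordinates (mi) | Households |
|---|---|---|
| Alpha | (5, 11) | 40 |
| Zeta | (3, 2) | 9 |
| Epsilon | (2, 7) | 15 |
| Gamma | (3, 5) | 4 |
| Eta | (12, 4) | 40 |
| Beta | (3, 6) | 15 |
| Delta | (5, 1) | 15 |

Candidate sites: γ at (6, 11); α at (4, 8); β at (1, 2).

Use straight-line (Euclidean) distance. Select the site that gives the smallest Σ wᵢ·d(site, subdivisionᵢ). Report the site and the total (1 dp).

α, total 724.8 mi

Total weighted distance at each candidate:
  γ (6, 11): total = 844.1
  α (4, 8): total = 724.8
  β (1, 2): total = 1079.0
Minimum is at α with total 724.8 mi.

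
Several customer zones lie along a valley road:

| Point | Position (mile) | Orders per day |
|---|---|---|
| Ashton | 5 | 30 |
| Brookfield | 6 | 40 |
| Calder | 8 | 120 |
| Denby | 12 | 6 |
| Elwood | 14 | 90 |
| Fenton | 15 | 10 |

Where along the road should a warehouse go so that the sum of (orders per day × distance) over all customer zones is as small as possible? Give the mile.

For a sum of weighted absolute distances on a line, the optimum is the weighted median (not the mean). Total weight W = 296; half-weight = 148.
Sort by position and accumulate weight:
  mile 5 (Ashton, w=30) → cum 30
  mile 6 (Brookfield, w=40) → cum 70
  mile 8 (Calder, w=120) → cum 190  ≥ 148 → median here
  mile 12 (Denby, w=6) → cum 196
  mile 14 (Elwood, w=90) → cum 286
  mile 15 (Fenton, w=10) → cum 296
Optimal location: mile 8.

x = 8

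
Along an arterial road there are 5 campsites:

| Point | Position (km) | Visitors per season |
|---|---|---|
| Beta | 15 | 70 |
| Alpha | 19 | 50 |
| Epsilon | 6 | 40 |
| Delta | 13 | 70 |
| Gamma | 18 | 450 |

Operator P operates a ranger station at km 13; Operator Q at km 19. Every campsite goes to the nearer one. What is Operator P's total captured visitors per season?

The indifferent point is the midpoint (13+19)/2 = 16; campsites left of it (closer to Operator P at 13) go to Operator P, those right go to Operator Q.
  Epsilon at 6 (w=40) → Operator P
  Delta at 13 (w=70) → Operator P
  Beta at 15 (w=70) → Operator P
  Gamma at 18 (w=450) → Operator Q
  Alpha at 19 (w=50) → Operator Q
Operator P captures 180; Operator Q captures 500.

180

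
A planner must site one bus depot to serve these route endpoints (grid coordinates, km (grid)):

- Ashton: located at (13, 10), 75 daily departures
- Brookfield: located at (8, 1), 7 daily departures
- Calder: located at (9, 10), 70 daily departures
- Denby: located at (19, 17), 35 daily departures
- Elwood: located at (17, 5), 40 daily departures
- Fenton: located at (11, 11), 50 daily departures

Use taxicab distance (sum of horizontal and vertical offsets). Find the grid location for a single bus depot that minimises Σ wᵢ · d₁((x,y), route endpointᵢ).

(13, 10)

Manhattan distance separates: Σwᵢ(|x−xᵢ|+|y−yᵢ|) = Σwᵢ|x−xᵢ| + Σwᵢ|y−yᵢ|, so x and y are optimised independently as 1-D weighted medians.
Total weight W = 277; half = 138.5.
x-coordinate, sorted with cumulative weight:
  x=8 (Brookfield, w=7) cum 7
  x=9 (Calder, w=70) cum 77
  x=11 (Fenton, w=50) cum 127
  x=13 (Ashton, w=75) cum 202  ← median
  x=17 (Elwood, w=40) cum 242
  x=19 (Denby, w=35) cum 277
⇒ x* = 13
y-coordinate, sorted with cumulative weight:
  y=1 (Brookfield, w=7) cum 7
  y=5 (Elwood, w=40) cum 47
  y=10 (Ashton, w=75) cum 122
  y=10 (Calder, w=70) cum 192  ← median
  y=11 (Fenton, w=50) cum 242
  y=17 (Denby, w=35) cum 277
⇒ y* = 10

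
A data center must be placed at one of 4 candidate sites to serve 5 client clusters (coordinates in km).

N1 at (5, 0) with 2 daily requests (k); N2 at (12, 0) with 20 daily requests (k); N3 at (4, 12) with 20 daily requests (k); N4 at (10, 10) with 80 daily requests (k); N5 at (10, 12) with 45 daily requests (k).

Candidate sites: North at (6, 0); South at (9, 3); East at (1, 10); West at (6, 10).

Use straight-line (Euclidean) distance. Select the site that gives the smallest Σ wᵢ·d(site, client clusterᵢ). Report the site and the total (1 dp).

West, total 831.2 km

Total weighted distance at each candidate:
  North (6, 0): total = 1796.1
  South (9, 3): total = 1273.9
  East (1, 10): total = 1525.9
  West (6, 10): total = 831.2
Minimum is at West with total 831.2 km.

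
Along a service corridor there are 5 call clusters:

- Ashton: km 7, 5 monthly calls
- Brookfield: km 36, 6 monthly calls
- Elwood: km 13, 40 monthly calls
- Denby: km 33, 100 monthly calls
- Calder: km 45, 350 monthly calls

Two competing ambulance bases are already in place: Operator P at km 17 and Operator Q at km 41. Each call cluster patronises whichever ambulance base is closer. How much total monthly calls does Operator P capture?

45

The indifferent point is the midpoint (17+41)/2 = 29; call clusters left of it (closer to Operator P at 17) go to Operator P, those right go to Operator Q.
  Ashton at 7 (w=5) → Operator P
  Elwood at 13 (w=40) → Operator P
  Denby at 33 (w=100) → Operator Q
  Brookfield at 36 (w=6) → Operator Q
  Calder at 45 (w=350) → Operator Q
Operator P captures 45; Operator Q captures 456.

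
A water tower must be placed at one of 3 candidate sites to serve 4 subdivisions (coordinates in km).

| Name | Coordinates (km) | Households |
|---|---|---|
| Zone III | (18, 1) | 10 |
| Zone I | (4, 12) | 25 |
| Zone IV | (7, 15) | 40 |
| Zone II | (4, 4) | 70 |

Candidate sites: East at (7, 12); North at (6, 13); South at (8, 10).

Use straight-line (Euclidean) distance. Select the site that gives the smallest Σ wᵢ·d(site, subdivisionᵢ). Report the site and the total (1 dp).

East, total 948.6 km

Total weighted distance at each candidate:
  East (7, 12): total = 948.6
  North (6, 13): total = 960.4
  South (8, 10): total = 955.1
Minimum is at East with total 948.6 km.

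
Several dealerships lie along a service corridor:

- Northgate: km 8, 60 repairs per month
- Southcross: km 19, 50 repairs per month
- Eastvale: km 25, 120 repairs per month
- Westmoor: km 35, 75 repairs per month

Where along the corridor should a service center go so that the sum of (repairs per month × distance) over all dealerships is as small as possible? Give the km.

For a sum of weighted absolute distances on a line, the optimum is the weighted median (not the mean). Total weight W = 305; half-weight = 152.5.
Sort by position and accumulate weight:
  km 8 (Northgate, w=60) → cum 60
  km 19 (Southcross, w=50) → cum 110
  km 25 (Eastvale, w=120) → cum 230  ≥ 152.5 → median here
  km 35 (Westmoor, w=75) → cum 305
Optimal location: km 25.

x = 25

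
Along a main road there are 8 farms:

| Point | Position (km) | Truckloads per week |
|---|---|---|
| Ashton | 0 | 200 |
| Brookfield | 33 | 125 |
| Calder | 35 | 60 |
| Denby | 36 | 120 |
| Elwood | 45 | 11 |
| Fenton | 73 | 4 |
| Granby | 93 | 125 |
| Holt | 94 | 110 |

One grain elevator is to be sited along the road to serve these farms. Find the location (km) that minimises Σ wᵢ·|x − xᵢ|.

For a sum of weighted absolute distances on a line, the optimum is the weighted median (not the mean). Total weight W = 755; half-weight = 377.5.
Sort by position and accumulate weight:
  km 0 (Ashton, w=200) → cum 200
  km 33 (Brookfield, w=125) → cum 325
  km 35 (Calder, w=60) → cum 385  ≥ 377.5 → median here
  km 36 (Denby, w=120) → cum 505
  km 45 (Elwood, w=11) → cum 516
  km 73 (Fenton, w=4) → cum 520
  km 93 (Granby, w=125) → cum 645
  km 94 (Holt, w=110) → cum 755
Optimal location: km 35.

x = 35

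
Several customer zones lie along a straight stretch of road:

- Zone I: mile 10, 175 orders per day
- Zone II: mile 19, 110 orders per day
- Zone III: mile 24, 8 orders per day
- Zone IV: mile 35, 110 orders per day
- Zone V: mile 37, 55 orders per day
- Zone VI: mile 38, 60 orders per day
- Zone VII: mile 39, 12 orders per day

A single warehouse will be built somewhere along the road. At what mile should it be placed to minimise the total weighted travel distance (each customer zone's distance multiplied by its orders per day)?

For a sum of weighted absolute distances on a line, the optimum is the weighted median (not the mean). Total weight W = 530; half-weight = 265.
Sort by position and accumulate weight:
  mile 10 (Zone I, w=175) → cum 175
  mile 19 (Zone II, w=110) → cum 285  ≥ 265 → median here
  mile 24 (Zone III, w=8) → cum 293
  mile 35 (Zone IV, w=110) → cum 403
  mile 37 (Zone V, w=55) → cum 458
  mile 38 (Zone VI, w=60) → cum 518
  mile 39 (Zone VII, w=12) → cum 530
Optimal location: mile 19.

x = 19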